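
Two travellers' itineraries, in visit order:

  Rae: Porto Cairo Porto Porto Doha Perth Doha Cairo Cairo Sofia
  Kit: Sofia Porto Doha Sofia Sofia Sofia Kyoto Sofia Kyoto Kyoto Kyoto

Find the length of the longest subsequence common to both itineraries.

Match Porto at Rae[4]=Kit[2] → Doha at Rae[5]=Kit[3] → Sofia at Rae[10]=Kit[8] — 3 stops in the same relative order in both. The LCS DP gives dp[10][11] = 3, so this is optimal.

3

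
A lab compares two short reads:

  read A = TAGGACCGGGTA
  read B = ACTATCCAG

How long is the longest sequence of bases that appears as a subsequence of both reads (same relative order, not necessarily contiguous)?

Taking T (read A #1, read B #3), then A (read A #2, read B #4), then C (read A #6, read B #6), then C (read A #7, read B #7), then G (read A #10, read B #9) gives a common subsequence of length 5. The LCS DP gives dp[12][9] = 5, so this is optimal.

5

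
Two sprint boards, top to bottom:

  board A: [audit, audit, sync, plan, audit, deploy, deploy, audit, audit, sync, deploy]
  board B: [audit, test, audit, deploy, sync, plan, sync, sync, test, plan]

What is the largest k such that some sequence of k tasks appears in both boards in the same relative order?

One common subsequence of length 5: audit at board A[1]=board B[1], audit at board A[2]=board B[3], sync at board A[3]=board B[5], plan at board A[4]=board B[6], sync at board A[10]=board B[8], and the DP table's final entry dp[11][10] is also 5, so no common subsequence is longer.

5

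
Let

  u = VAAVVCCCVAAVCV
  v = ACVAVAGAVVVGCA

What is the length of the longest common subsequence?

One common subsequence of length 7: V (u #1, v #5) → A (u #2, v #6) → A (u #3, v #8) → V (u #4, v #10) → V (u #5, v #11) → C (u #8, v #13) → A (u #11, v #14). The LCS DP gives dp[14][14] = 7, so this is optimal.

7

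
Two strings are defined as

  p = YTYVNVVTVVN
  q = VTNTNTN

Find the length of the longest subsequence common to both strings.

4

Pick T (p #2, q #4) → N (p #5, q #5) → T (p #8, q #6) → N (p #11, q #7); all 4 characters appear in both, in order, and the DP table's final entry dp[11][7] is also 4, so no common subsequence is longer.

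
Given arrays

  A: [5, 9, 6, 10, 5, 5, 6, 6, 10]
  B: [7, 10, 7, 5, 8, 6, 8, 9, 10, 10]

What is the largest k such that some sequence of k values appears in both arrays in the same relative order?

4

Taking 5 [1,4], then 9 [2,8], then 10 [4,9], then 10 [9,10] gives a common subsequence of length 4. The LCS DP gives dp[9][10] = 4, so this is optimal.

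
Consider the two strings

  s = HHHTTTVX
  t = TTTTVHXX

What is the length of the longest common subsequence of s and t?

Let dp[i][j] be the LCS length of the first i characters of s and the first j characters of t. dp[i][j] = dp[i-1][j-1]+1 when the i-th and j-th characters match, else max(dp[i-1][j], dp[i][j-1]).
    ·  T  T  T  T  V  H  X  X
 ·  0  0  0  0  0  0  0  0  0
 H  0  0  0  0  0  0  1  1  1
 H  0  0  0  0  0  0  1  1  1
 H  0  0  0  0  0  0  1  1  1
 T  0  1  1  1  1  1  1  1  1
 T  0  1  2  2  2  2  2  2  2
 T  0  1  2  3  3  3  3  3  3
 V  0  1  2  3  3  4  4  4  4
 X  0  1  2  3  3  4  4  5  5
dp[8][8] = 5. One LCS (by backtracking along matches): TTTVX.

5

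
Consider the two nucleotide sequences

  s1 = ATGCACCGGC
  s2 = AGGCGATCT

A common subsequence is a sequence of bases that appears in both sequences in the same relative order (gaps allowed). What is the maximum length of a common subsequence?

5

Pick A (s1 #1, s2 #1), then G (s1 #3, s2 #3), then C (s1 #4, s2 #4), then A (s1 #5, s2 #6), then C (s1 #6, s2 #8); all 5 bases appear in both, in order. The LCS DP gives dp[10][9] = 5, so this is optimal.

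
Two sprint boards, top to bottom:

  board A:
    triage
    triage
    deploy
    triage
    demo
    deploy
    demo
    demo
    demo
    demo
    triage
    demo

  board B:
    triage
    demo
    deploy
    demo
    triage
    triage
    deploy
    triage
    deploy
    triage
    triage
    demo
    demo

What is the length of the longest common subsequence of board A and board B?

One common subsequence of length 7: triage [1,5] → triage [2,6] → deploy [3,7] → triage [4,8] → deploy [6,9] → demo [10,12] → demo [12,13]. The LCS DP gives dp[12][13] = 7, so this is optimal.

7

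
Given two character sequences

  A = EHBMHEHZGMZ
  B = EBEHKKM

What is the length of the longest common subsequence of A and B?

Let dp[i][j] be the LCS length of the first i characters of A and the first j characters of B. dp[i][j] = dp[i-1][j-1]+1 when the i-th and j-th characters match, else max(dp[i-1][j], dp[i][j-1]).
    ·  E  B  E  H  K  K  M
 ·  0  0  0  0  0  0  0  0
 E  0  1  1  1  1  1  1  1
 H  0  1  1  1  2  2  2  2
 B  0  1  2  2  2  2  2  2
 M  0  1  2  2  2  2  2  3
 H  0  1  2  2  3  3  3  3
 E  0  1  2  3  3  3  3  3
 H  0  1  2  3  4  4  4  4
 Z  0  1  2  3  4  4  4  4
 G  0  1  2  3  4  4  4  4
 M  0  1  2  3  4  4  4  5
 Z  0  1  2  3  4  4  4  5
dp[11][7] = 5. One LCS (by backtracking along matches): EBEHM.

5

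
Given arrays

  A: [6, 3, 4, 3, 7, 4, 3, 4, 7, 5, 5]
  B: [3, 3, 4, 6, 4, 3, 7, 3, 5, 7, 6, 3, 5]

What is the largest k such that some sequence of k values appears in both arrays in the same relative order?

7

Pick 6 [1,4]; then 4 [3,5]; then 3 [4,6]; then 7 [5,7]; then 3 [7,8]; then 7 [9,10]; then 5 [11,13]; all 7 values appear in both, in order. dp[11][13] = 7 confirms this is the maximum.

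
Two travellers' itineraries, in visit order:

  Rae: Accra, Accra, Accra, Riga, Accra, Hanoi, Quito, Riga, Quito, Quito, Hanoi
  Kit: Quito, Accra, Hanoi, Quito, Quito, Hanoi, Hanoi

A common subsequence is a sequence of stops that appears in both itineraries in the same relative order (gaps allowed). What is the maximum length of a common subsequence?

One common subsequence of length 5: Accra at Rae[5]=Kit[2]; then Hanoi at Rae[6]=Kit[3]; then Quito at Rae[7]=Kit[4]; then Quito at Rae[9]=Kit[5]; then Hanoi at Rae[11]=Kit[7]. The LCS DP gives dp[11][7] = 5, so this is optimal.

5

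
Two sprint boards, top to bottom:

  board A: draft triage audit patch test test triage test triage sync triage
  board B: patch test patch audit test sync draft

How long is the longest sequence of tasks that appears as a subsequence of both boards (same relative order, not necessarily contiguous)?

4

One common subsequence of length 4: patch [4,1], then test [5,2], then test [8,5], then sync [10,6]. Since dp[11][7] = 4, nothing longer is possible.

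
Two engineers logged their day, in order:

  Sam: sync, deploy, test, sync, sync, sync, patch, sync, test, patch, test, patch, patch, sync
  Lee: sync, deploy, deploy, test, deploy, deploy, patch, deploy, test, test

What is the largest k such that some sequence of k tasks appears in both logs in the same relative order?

6

Taking sync at Sam[1]=Lee[1] → deploy at Sam[2]=Lee[3] → test at Sam[3]=Lee[4] → patch at Sam[7]=Lee[7] → test at Sam[9]=Lee[9] → test at Sam[11]=Lee[10] gives a common subsequence of length 6, and the DP table's final entry dp[14][10] is also 6, so no common subsequence is longer.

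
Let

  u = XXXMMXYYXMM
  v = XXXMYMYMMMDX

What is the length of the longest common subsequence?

Match X (u #1, v #1), X (u #2, v #2), X (u #3, v #3), M (u #4, v #4), M (u #5, v #6), Y (u #7, v #7), M (u #10, v #9), M (u #11, v #10) — 8 characters in the same relative order in both. dp[11][12] = 8 confirms this is the maximum.

8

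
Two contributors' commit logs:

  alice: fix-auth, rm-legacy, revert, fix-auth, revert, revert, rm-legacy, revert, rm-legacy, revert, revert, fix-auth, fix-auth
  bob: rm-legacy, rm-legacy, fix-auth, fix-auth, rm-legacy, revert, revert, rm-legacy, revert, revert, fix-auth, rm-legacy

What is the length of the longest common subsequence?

8

Taking fix-auth at alice[1]=bob[4], rm-legacy at alice[2]=bob[5], revert at alice[6]=bob[6], revert at alice[8]=bob[7], rm-legacy at alice[9]=bob[8], revert at alice[10]=bob[9], revert at alice[11]=bob[10], fix-auth at alice[12]=bob[11] gives a common subsequence of length 8, and the DP table's final entry dp[13][12] is also 8, so no common subsequence is longer.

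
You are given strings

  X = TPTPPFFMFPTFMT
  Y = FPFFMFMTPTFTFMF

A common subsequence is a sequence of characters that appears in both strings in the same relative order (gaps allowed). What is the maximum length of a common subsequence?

9

Taking P at X[5]=Y[2], F at X[6]=Y[3], F at X[7]=Y[4], M at X[8]=Y[5], F at X[9]=Y[6], P at X[10]=Y[9], T at X[11]=Y[12], F at X[12]=Y[13], M at X[13]=Y[14] gives a common subsequence of length 9. The LCS DP gives dp[14][15] = 9, so this is optimal.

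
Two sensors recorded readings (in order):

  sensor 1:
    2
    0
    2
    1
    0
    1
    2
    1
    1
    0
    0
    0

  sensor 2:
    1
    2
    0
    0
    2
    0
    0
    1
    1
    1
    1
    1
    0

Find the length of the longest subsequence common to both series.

8

Taking 2 [1,2] → 0 [2,4] → 2 [3,5] → 1 [4,9] → 1 [6,10] → 1 [8,11] → 1 [9,12] → 0 [12,13] gives a common subsequence of length 8. Since dp[12][13] = 8, nothing longer is possible.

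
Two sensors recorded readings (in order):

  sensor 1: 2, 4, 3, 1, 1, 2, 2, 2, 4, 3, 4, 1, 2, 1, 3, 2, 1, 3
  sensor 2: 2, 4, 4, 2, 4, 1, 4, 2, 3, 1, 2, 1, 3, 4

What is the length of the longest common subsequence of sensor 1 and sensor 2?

Taking 2 (sensor 1 #1, sensor 2 #1), 4 (sensor 1 #2, sensor 2 #3), 2 (sensor 1 #8, sensor 2 #4), 4 (sensor 1 #9, sensor 2 #5), 4 (sensor 1 #11, sensor 2 #7), 2 (sensor 1 #13, sensor 2 #8), 1 (sensor 1 #14, sensor 2 #10), 2 (sensor 1 #16, sensor 2 #11), 1 (sensor 1 #17, sensor 2 #12), 3 (sensor 1 #18, sensor 2 #13) gives a common subsequence of length 10, and the DP table's final entry dp[18][14] is also 10, so no common subsequence is longer.

10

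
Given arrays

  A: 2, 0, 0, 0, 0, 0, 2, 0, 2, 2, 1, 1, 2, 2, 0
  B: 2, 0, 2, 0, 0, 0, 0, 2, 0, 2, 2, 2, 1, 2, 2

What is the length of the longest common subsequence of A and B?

13

Match 2 (A #1, B #1) → 0 (A #2, B #2) → 0 (A #3, B #4) → 0 (A #4, B #5) → 0 (A #5, B #6) → 0 (A #6, B #7) → 2 (A #7, B #8) → 0 (A #8, B #9) → 2 (A #9, B #11) → 2 (A #10, B #12) → 1 (A #12, B #13) → 2 (A #13, B #14) → 2 (A #14, B #15) — 13 values in the same relative order in both. Since dp[15][15] = 13, nothing longer is possible.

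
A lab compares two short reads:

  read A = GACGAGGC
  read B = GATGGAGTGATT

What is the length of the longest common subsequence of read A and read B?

Taking G at read A[1]=read B[1]; then A at read A[2]=read B[2]; then G at read A[4]=read B[5]; then A at read A[5]=read B[6]; then G at read A[6]=read B[7]; then G at read A[7]=read B[9] gives a common subsequence of length 6. Since dp[8][12] = 6, nothing longer is possible.

6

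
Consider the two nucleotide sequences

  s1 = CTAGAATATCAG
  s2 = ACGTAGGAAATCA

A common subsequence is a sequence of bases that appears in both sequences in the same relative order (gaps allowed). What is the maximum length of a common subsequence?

10

Taking C (s1 #1, s2 #2), then T (s1 #2, s2 #4), then A (s1 #3, s2 #5), then G (s1 #4, s2 #7), then A (s1 #5, s2 #8), then A (s1 #6, s2 #9), then A (s1 #8, s2 #10), then T (s1 #9, s2 #11), then C (s1 #10, s2 #12), then A (s1 #11, s2 #13) gives a common subsequence of length 10. The LCS DP gives dp[12][13] = 10, so this is optimal.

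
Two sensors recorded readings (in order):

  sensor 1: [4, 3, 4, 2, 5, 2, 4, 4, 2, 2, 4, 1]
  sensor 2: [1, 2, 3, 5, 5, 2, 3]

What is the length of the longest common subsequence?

Let dp[i][j] be the LCS length of the first i values of sensor 1 and the first j values of sensor 2. dp[i][j] = dp[i-1][j-1]+1 when the i-th and j-th values match, else max(dp[i-1][j], dp[i][j-1]).
    ·  1  2  3  5  5  2  3
 ·  0  0  0  0  0  0  0  0
 4  0  0  0  0  0  0  0  0
 3  0  0  0  1  1  1  1  1
 4  0  0  0  1  1  1  1  1
 2  0  0  1  1  1  1  2  2
 5  0  0  1  1  2  2  2  2
 2  0  0  1  1  2  2  3  3
 4  0  0  1  1  2  2  3  3
 4  0  0  1  1  2  2  3  3
 2  0  0  1  1  2  2  3  3
 2  0  0  1  1  2  2  3  3
 4  0  0  1  1  2  2  3  3
 1  0  1  1  1  2  2  3  3
dp[12][7] = 3. One LCS (by backtracking along matches): 3, 5, 2.

3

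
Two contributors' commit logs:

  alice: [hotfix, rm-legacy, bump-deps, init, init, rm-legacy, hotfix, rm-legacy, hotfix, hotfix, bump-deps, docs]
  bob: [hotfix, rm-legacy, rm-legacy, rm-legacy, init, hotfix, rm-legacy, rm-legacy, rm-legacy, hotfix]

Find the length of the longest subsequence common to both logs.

One common subsequence of length 6: hotfix at alice[1]=bob[1], then rm-legacy at alice[2]=bob[4], then init at alice[4]=bob[5], then rm-legacy at alice[6]=bob[8], then rm-legacy at alice[8]=bob[9], then hotfix at alice[10]=bob[10], and the DP table's final entry dp[12][10] is also 6, so no common subsequence is longer.

6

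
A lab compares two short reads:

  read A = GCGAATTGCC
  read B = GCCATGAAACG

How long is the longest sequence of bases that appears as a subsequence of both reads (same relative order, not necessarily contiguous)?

Let dp[i][j] be the LCS length of the first i bases of read A and the first j bases of read B. dp[i][j] = dp[i-1][j-1]+1 when the i-th and j-th bases match, else max(dp[i-1][j], dp[i][j-1]).
    ·  G  C  C  A  T  G  A  A  A  C  G
 ·  0  0  0  0  0  0  0  0  0  0  0  0
 G  0  1  1  1  1  1  1  1  1  1  1  1
 C  0  1  2  2  2  2  2  2  2  2  2  2
 G  0  1  2  2  2  2  3  3  3  3  3  3
 A  0  1  2  2  3  3  3  4  4  4  4  4
 A  0  1  2  2  3  3  3  4  5  5  5  5
 T  0  1  2  2  3  4  4  4  5  5  5  5
 T  0  1  2  2  3  4  4  4  5  5  5  5
 G  0  1  2  2  3  4  5  5  5  5  5  6
 C  0  1  2  3  3  4  5  5  5  5  6  6
 C  0  1  2  3  3  4  5  5  5  5  6  6
dp[10][11] = 6. One LCS (by backtracking along matches): GCGAAG.

6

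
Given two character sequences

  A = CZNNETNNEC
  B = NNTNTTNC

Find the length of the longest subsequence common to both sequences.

6

Taking N at A[3]=B[1]; then N at A[4]=B[2]; then T at A[6]=B[3]; then N at A[7]=B[4]; then N at A[8]=B[7]; then C at A[10]=B[8] gives a common subsequence of length 6, and the DP table's final entry dp[10][8] is also 6, so no common subsequence is longer.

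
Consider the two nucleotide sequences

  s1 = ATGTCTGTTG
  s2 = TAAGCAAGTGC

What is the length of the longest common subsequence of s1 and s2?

6

Let dp[i][j] be the LCS length of the first i bases of s1 and the first j bases of s2. dp[i][j] = dp[i-1][j-1]+1 when the i-th and j-th bases match, else max(dp[i-1][j], dp[i][j-1]).
    ·  T  A  A  G  C  A  A  G  T  G  C
 ·  0  0  0  0  0  0  0  0  0  0  0  0
 A  0  0  1  1  1  1  1  1  1  1  1  1
 T  0  1  1  1  1  1  1  1  1  2  2  2
 G  0  1  1  1  2  2  2  2  2  2  3  3
 T  0  1  1  1  2  2  2  2  2  3  3  3
 C  0  1  1  1  2  3  3  3  3  3  3  4
 T  0  1  1  1  2  3  3  3  3  4  4  4
 G  0  1  1  1  2  3  3  3  4  4  5  5
 T  0  1  1  1  2  3  3  3  4  5  5  5
 T  0  1  1  1  2  3  3  3  4  5  5  5
 G  0  1  1  1  2  3  3  3  4  5  6  6
dp[10][11] = 6. One LCS (by backtracking along matches): AGCGTG.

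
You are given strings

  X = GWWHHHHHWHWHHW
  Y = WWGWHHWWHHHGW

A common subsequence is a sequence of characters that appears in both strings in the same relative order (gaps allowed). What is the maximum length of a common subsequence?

One common subsequence of length 9: G at X[1]=Y[3] → W at X[3]=Y[4] → H at X[4]=Y[5] → H at X[5]=Y[6] → W at X[9]=Y[8] → H at X[10]=Y[9] → H at X[12]=Y[10] → H at X[13]=Y[11] → W at X[14]=Y[13], and the DP table's final entry dp[14][13] is also 9, so no common subsequence is longer.

9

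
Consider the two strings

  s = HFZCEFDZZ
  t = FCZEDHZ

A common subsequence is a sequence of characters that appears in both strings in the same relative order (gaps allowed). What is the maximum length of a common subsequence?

5

One common subsequence of length 5: F (s #2, t #1) → Z (s #3, t #3) → E (s #5, t #4) → D (s #7, t #5) → Z (s #9, t #7). Since dp[9][7] = 5, nothing longer is possible.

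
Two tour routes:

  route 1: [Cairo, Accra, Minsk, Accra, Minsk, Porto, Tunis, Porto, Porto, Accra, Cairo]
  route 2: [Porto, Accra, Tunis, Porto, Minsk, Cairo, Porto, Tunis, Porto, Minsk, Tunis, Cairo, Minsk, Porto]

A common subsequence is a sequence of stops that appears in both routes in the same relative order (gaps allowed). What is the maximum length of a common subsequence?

6

One common subsequence of length 6: Accra (route 1 #2, route 2 #2); then Minsk (route 1 #3, route 2 #5); then Porto (route 1 #6, route 2 #7); then Tunis (route 1 #7, route 2 #8); then Porto (route 1 #8, route 2 #9); then Porto (route 1 #9, route 2 #14), and the DP table's final entry dp[11][14] is also 6, so no common subsequence is longer.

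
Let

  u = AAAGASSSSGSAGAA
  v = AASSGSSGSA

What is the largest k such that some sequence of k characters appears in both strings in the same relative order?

Taking A [3,1] → A [5,2] → S [6,3] → S [7,4] → S [8,6] → S [9,7] → G [10,8] → S [11,9] → A [15,10] gives a common subsequence of length 9. dp[15][10] = 9 confirms this is the maximum.

9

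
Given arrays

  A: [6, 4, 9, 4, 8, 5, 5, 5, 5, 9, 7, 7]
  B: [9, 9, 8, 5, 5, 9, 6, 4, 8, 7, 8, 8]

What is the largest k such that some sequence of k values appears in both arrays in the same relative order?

Pick 9 [3,2], 8 [5,3], 5 [8,4], 5 [9,5], 9 [10,6], 7 [11,10]; all 6 values appear in both, in order. Since dp[12][12] = 6, nothing longer is possible.

6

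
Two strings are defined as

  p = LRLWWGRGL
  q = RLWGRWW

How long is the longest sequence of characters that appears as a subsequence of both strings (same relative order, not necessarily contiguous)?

5

Let dp[i][j] be the LCS length of the first i characters of p and the first j characters of q. dp[i][j] = dp[i-1][j-1]+1 when the i-th and j-th characters match, else max(dp[i-1][j], dp[i][j-1]).
    ·  R  L  W  G  R  W  W
 ·  0  0  0  0  0  0  0  0
 L  0  0  1  1  1  1  1  1
 R  0  1  1  1  1  2  2  2
 L  0  1  2  2  2  2  2  2
 W  0  1  2  3  3  3  3  3
 W  0  1  2  3  3  3  4  4
 G  0  1  2  3  4  4  4  4
 R  0  1  2  3  4  5  5  5
 G  0  1  2  3  4  5  5  5
 L  0  1  2  3  4  5  5  5
dp[9][7] = 5. One LCS (by backtracking along matches): RLWGR.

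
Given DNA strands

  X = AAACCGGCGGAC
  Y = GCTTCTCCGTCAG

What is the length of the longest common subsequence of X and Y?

5

One common subsequence of length 5: C (X #4, Y #7), then C (X #5, Y #8), then G (X #6, Y #9), then C (X #8, Y #11), then G (X #10, Y #13). The LCS DP gives dp[12][13] = 5, so this is optimal.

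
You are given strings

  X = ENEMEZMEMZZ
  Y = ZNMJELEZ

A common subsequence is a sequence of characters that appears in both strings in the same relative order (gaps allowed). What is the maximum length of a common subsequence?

Let dp[i][j] be the LCS length of the first i characters of X and the first j characters of Y. dp[i][j] = dp[i-1][j-1]+1 when the i-th and j-th characters match, else max(dp[i-1][j], dp[i][j-1]).
    ·  Z  N  M  J  E  L  E  Z
 ·  0  0  0  0  0  0  0  0  0
 E  0  0  0  0  0  1  1  1  1
 N  0  0  1  1  1  1  1  1  1
 E  0  0  1  1  1  2  2  2  2
 M  0  0  1  2  2  2  2  2  2
 E  0  0  1  2  2  3  3  3  3
 Z  0  1  1  2  2  3  3  3  4
 M  0  1  1  2  2  3  3  3  4
 E  0  1  1  2  2  3  3  4  4
 M  0  1  1  2  2  3  3  4  4
 Z  0  1  1  2  2  3  3  4  5
 Z  0  1  1  2  2  3  3  4  5
dp[11][8] = 5. One LCS (by backtracking along matches): NMEEZ.

5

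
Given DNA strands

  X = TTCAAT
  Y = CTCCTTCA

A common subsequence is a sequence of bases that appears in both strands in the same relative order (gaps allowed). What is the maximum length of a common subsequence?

Let dp[i][j] be the LCS length of the first i bases of X and the first j bases of Y. dp[i][j] = dp[i-1][j-1]+1 when the i-th and j-th bases match, else max(dp[i-1][j], dp[i][j-1]).
    ·  C  T  C  C  T  T  C  A
 ·  0  0  0  0  0  0  0  0  0
 T  0  0  1  1  1  1  1  1  1
 T  0  0  1  1  1  2  2  2  2
 C  0  1  1  2  2  2  2  3  3
 A  0  1  1  2  2  2  2  3  4
 A  0  1  1  2  2  2  2  3  4
 T  0  1  2  2  2  3  3  3  4
dp[6][8] = 4. One LCS (by backtracking along matches): TTCA.

4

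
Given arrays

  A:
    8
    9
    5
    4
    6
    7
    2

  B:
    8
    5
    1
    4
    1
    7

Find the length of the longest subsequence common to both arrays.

Taking 8 [1,1] → 5 [3,2] → 4 [4,4] → 7 [6,6] gives a common subsequence of length 4. Since dp[7][6] = 4, nothing longer is possible.

4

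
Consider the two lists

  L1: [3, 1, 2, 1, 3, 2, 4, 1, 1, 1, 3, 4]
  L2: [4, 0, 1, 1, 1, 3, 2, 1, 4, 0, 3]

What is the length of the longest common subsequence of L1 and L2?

6

Match 1 at L1[2]=L2[4], 1 at L1[4]=L2[5], 3 at L1[5]=L2[6], 2 at L1[6]=L2[7], 4 at L1[7]=L2[9], 3 at L1[11]=L2[11] — 6 values in the same relative order in both. dp[12][11] = 6 confirms this is the maximum.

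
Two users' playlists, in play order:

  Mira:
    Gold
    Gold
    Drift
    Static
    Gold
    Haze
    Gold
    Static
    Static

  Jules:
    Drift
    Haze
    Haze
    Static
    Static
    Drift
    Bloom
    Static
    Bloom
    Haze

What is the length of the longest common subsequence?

4

Taking Drift [3,1]; then Static [4,4]; then Static [8,5]; then Static [9,8] gives a common subsequence of length 4, and the DP table's final entry dp[9][10] is also 4, so no common subsequence is longer.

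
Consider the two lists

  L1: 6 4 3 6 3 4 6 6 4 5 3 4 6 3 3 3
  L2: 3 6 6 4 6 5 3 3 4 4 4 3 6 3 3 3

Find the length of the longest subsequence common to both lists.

11

One common subsequence of length 11: 6 (L1 #1, L2 #3), then 4 (L1 #2, L2 #4), then 3 (L1 #3, L2 #7), then 3 (L1 #5, L2 #8), then 4 (L1 #6, L2 #10), then 4 (L1 #9, L2 #11), then 3 (L1 #11, L2 #12), then 6 (L1 #13, L2 #13), then 3 (L1 #14, L2 #14), then 3 (L1 #15, L2 #15), then 3 (L1 #16, L2 #16). Since dp[16][16] = 11, nothing longer is possible.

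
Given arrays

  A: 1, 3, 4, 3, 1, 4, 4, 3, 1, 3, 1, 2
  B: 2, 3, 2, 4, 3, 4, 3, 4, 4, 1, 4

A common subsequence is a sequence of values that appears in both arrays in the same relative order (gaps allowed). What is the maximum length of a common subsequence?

Taking 3 at A[2]=B[5] → 4 at A[3]=B[6] → 3 at A[4]=B[7] → 4 at A[6]=B[8] → 4 at A[7]=B[9] → 1 at A[9]=B[10] gives a common subsequence of length 6. dp[12][11] = 6 confirms this is the maximum.

6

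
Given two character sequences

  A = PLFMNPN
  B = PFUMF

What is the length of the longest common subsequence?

Match P (A #1, B #1), then F (A #3, B #2), then M (A #4, B #4) — 3 characters in the same relative order in both, and the DP table's final entry dp[7][5] is also 3, so no common subsequence is longer.

3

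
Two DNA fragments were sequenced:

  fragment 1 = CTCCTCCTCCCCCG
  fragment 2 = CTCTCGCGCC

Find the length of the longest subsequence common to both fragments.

Taking C (fragment 1 #1, fragment 2 #1); then T (fragment 1 #2, fragment 2 #2); then C (fragment 1 #4, fragment 2 #3); then T (fragment 1 #5, fragment 2 #4); then C (fragment 1 #6, fragment 2 #5); then C (fragment 1 #7, fragment 2 #7); then C (fragment 1 #12, fragment 2 #9); then C (fragment 1 #13, fragment 2 #10) gives a common subsequence of length 8, and the DP table's final entry dp[14][10] is also 8, so no common subsequence is longer.

8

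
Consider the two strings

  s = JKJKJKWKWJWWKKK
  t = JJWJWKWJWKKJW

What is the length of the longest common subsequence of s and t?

10

Pick J at s[1]=t[1] → J at s[3]=t[2] → J at s[5]=t[4] → W at s[7]=t[5] → K at s[8]=t[6] → W at s[9]=t[7] → J at s[10]=t[8] → W at s[12]=t[9] → K at s[13]=t[10] → K at s[14]=t[11]; all 10 characters appear in both, in order. Since dp[15][13] = 10, nothing longer is possible.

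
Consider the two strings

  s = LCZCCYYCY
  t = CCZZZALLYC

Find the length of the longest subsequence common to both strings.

Match C (s #2, t #2) → Z (s #3, t #5) → Y (s #7, t #9) → C (s #8, t #10) — 4 characters in the same relative order in both. The LCS DP gives dp[9][10] = 4, so this is optimal.

4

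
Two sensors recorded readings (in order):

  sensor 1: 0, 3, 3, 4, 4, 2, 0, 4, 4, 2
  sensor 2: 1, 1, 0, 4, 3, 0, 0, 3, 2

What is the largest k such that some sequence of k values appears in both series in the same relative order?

4

Let dp[i][j] be the LCS length of the first i values of sensor 1 and the first j values of sensor 2. dp[i][j] = dp[i-1][j-1]+1 when the i-th and j-th values match, else max(dp[i-1][j], dp[i][j-1]).
    ·  1  1  0  4  3  0  0  3  2
 ·  0  0  0  0  0  0  0  0  0  0
 0  0  0  0  1  1  1  1  1  1  1
 3  0  0  0  1  1  2  2  2  2  2
 3  0  0  0  1  1  2  2  2  3  3
 4  0  0  0  1  2  2  2  2  3  3
 4  0  0  0  1  2  2  2  2  3  3
 2  0  0  0  1  2  2  2  2  3  4
 0  0  0  0  1  2  2  3  3  3  4
 4  0  0  0  1  2  2  3  3  3  4
 4  0  0  0  1  2  2  3  3  3  4
 2  0  0  0  1  2  2  3  3  3  4
dp[10][9] = 4. One LCS (by backtracking along matches): 0, 3, 3, 2.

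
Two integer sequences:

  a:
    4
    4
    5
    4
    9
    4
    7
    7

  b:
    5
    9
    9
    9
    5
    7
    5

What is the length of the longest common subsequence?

3

Let dp[i][j] be the LCS length of the first i values of a and the first j values of b. dp[i][j] = dp[i-1][j-1]+1 when the i-th and j-th values match, else max(dp[i-1][j], dp[i][j-1]).
    ·  5  9  9  9  5  7  5
 ·  0  0  0  0  0  0  0  0
 4  0  0  0  0  0  0  0  0
 4  0  0  0  0  0  0  0  0
 5  0  1  1  1  1  1  1  1
 4  0  1  1  1  1  1  1  1
 9  0  1  2  2  2  2  2  2
 4  0  1  2  2  2  2  2  2
 7  0  1  2  2  2  2  3  3
 7  0  1  2  2  2  2  3  3
dp[8][7] = 3. One LCS (by backtracking along matches): 5, 9, 7.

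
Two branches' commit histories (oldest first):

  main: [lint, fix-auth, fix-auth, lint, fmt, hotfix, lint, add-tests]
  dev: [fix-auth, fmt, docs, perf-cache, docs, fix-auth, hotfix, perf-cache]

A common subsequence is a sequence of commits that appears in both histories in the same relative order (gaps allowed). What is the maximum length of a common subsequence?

Taking fix-auth [2,1], then fix-auth [3,6], then hotfix [6,7] gives a common subsequence of length 3, and the DP table's final entry dp[8][8] is also 3, so no common subsequence is longer.

3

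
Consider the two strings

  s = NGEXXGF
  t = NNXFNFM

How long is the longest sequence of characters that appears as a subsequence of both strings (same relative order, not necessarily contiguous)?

3

One common subsequence of length 3: N (s #1, t #2) → X (s #4, t #3) → F (s #7, t #6). The LCS DP gives dp[7][7] = 3, so this is optimal.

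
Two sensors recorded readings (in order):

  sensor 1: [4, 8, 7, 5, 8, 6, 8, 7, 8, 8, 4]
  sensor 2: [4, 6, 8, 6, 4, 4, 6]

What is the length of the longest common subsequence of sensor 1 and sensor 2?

4

Taking 4 at sensor 1[1]=sensor 2[1], 8 at sensor 1[5]=sensor 2[3], 6 at sensor 1[6]=sensor 2[4], 4 at sensor 1[11]=sensor 2[6] gives a common subsequence of length 4. dp[11][7] = 4 confirms this is the maximum.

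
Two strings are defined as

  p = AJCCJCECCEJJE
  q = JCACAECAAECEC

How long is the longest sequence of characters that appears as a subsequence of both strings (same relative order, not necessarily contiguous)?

7

Taking J [2,1], then C [3,2], then C [4,4], then C [6,7], then E [7,10], then C [8,11], then C [9,13] gives a common subsequence of length 7, and the DP table's final entry dp[13][13] is also 7, so no common subsequence is longer.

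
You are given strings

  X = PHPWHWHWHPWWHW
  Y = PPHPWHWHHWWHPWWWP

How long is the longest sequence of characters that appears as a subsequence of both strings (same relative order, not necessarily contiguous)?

Match P at X[1]=Y[2], then H at X[2]=Y[3], then P at X[3]=Y[4], then W at X[4]=Y[5], then H at X[5]=Y[6], then W at X[6]=Y[7], then H at X[7]=Y[9], then W at X[8]=Y[11], then H at X[9]=Y[12], then P at X[10]=Y[13], then W at X[11]=Y[14], then W at X[12]=Y[15], then W at X[14]=Y[16] — 13 characters in the same relative order in both, and the DP table's final entry dp[14][17] is also 13, so no common subsequence is longer.

13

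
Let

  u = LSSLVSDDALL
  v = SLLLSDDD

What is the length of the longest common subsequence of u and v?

5

Match L (u #1, v #3), then L (u #4, v #4), then S (u #6, v #5), then D (u #7, v #7), then D (u #8, v #8) — 5 characters in the same relative order in both. dp[11][8] = 5 confirms this is the maximum.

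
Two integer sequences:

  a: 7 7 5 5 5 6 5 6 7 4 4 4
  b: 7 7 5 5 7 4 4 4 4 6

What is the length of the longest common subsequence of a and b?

Pick 7 at a[1]=b[1]; then 7 at a[2]=b[2]; then 5 at a[5]=b[3]; then 5 at a[7]=b[4]; then 7 at a[9]=b[5]; then 4 at a[10]=b[7]; then 4 at a[11]=b[8]; then 4 at a[12]=b[9]; all 8 values appear in both, in order. The LCS DP gives dp[12][10] = 8, so this is optimal.

8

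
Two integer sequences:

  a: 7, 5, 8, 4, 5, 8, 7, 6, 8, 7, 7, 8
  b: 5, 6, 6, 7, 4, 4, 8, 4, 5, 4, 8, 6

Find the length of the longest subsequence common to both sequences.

6

Match 7 [1,4]; then 8 [3,7]; then 4 [4,8]; then 5 [5,9]; then 8 [6,11]; then 6 [8,12] — 6 values in the same relative order in both, and the DP table's final entry dp[12][12] is also 6, so no common subsequence is longer.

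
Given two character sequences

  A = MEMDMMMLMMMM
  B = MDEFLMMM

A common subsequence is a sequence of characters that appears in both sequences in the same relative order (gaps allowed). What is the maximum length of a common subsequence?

Match M (A #1, B #1) → E (A #2, B #3) → L (A #8, B #5) → M (A #10, B #6) → M (A #11, B #7) → M (A #12, B #8) — 6 characters in the same relative order in both. The LCS DP gives dp[12][8] = 6, so this is optimal.

6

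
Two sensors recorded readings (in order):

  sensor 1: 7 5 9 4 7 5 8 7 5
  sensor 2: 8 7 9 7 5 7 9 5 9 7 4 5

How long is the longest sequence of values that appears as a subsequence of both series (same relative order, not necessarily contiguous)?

6

Pick 7 (sensor 1 #1, sensor 2 #4) → 5 (sensor 1 #2, sensor 2 #5) → 9 (sensor 1 #3, sensor 2 #7) → 5 (sensor 1 #6, sensor 2 #8) → 7 (sensor 1 #8, sensor 2 #10) → 5 (sensor 1 #9, sensor 2 #12); all 6 values appear in both, in order. dp[9][12] = 6 confirms this is the maximum.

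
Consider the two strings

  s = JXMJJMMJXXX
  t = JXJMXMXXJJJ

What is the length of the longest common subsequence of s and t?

Let dp[i][j] be the LCS length of the first i characters of s and the first j characters of t. dp[i][j] = dp[i-1][j-1]+1 when the i-th and j-th characters match, else max(dp[i-1][j], dp[i][j-1]).
    ·  J  X  J  M  X  M  X  X  J  J  J
 ·  0  0  0  0  0  0  0  0  0  0  0  0
 J  0  1  1  1  1  1  1  1  1  1  1  1
 X  0  1  2  2  2  2  2  2  2  2  2  2
 M  0  1  2  2  3  3  3  3  3  3  3  3
 J  0  1  2  3  3  3  3  3  3  4  4  4
 J  0  1  2  3  3  3  3  3  3  4  5  5
 M  0  1  2  3  4  4  4  4  4  4  5  5
 M  0  1  2  3  4  4  5  5  5  5  5  5
 J  0  1  2  3  4  4  5  5  5  6  6  6
 X  0  1  2  3  4  5  5  6  6  6  6  6
 X  0  1  2  3  4  5  5  6  7  7  7  7
 X  0  1  2  3  4  5  5  6  7  7  7  7
dp[11][11] = 7. One LCS (by backtracking along matches): JXJMMXX.

7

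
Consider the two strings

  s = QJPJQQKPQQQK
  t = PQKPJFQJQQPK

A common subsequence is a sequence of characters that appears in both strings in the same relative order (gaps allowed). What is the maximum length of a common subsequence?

8

Let dp[i][j] be the LCS length of the first i characters of s and the first j characters of t. dp[i][j] = dp[i-1][j-1]+1 when the i-th and j-th characters match, else max(dp[i-1][j], dp[i][j-1]).
    ·  P  Q  K  P  J  F  Q  J  Q  Q  P  K
 ·  0  0  0  0  0  0  0  0  0  0  0  0  0
 Q  0  0  1  1  1  1  1  1  1  1  1  1  1
 J  0  0  1  1  1  2  2  2  2  2  2  2  2
 P  0  1  1  1  2  2  2  2  2  2  2  3  3
 J  0  1  1  1  2  3  3  3  3  3  3  3  3
 Q  0  1  2  2  2  3  3  4  4  4  4  4  4
 Q  0  1  2  2  2  3  3  4  4  5  5  5  5
 K  0  1  2  3  3  3  3  4  4  5  5  5  6
 P  0  1  2  3  4  4  4  4  4  5  5  6  6
 Q  0  1  2  3  4  4  4  5  5  5  6  6  6
 Q  0  1  2  3  4  4  4  5  5  6  6  6  6
 Q  0  1  2  3  4  4  4  5  5  6  7  7  7
 K  0  1  2  3  4  4  4  5  5  6  7  7  8
dp[12][12] = 8. One LCS (by backtracking along matches): PQKPQQQK.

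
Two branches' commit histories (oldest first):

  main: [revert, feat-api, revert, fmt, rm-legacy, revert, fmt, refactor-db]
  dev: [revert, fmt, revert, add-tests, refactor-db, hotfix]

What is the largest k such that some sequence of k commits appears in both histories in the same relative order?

One common subsequence of length 4: revert [3,1], then fmt [4,2], then revert [6,3], then refactor-db [8,5]. The LCS DP gives dp[8][6] = 4, so this is optimal.

4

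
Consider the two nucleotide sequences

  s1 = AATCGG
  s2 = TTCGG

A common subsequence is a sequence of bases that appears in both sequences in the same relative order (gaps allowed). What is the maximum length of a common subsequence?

Taking T (s1 #3, s2 #2) → C (s1 #4, s2 #3) → G (s1 #5, s2 #4) → G (s1 #6, s2 #5) gives a common subsequence of length 4. Since dp[6][5] = 4, nothing longer is possible.

4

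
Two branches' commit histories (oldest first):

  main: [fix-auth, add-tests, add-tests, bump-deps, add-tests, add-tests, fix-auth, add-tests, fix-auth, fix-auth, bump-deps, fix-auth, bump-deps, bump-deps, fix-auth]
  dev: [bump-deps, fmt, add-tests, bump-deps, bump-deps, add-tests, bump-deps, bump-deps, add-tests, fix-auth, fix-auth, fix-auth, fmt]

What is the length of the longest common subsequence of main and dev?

Taking add-tests at main[2]=dev[3]; then add-tests at main[3]=dev[6]; then bump-deps at main[4]=dev[8]; then add-tests at main[6]=dev[9]; then fix-auth at main[7]=dev[10]; then fix-auth at main[9]=dev[11]; then fix-auth at main[10]=dev[12] gives a common subsequence of length 7. dp[15][13] = 7 confirms this is the maximum.

7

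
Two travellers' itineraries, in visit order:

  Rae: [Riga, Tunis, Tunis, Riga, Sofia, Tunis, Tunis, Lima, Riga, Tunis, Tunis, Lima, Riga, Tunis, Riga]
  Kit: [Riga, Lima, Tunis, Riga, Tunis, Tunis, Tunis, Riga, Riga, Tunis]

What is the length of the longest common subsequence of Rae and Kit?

Pick Riga [1,1], Tunis [2,3], Tunis [3,5], Tunis [6,6], Tunis [7,7], Riga [9,8], Riga [13,9], Tunis [14,10]; all 8 stops appear in both, in order, and the DP table's final entry dp[15][10] is also 8, so no common subsequence is longer.

8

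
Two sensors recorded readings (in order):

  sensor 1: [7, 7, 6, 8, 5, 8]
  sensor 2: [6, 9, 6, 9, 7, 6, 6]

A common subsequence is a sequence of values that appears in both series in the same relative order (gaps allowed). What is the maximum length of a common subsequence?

Let dp[i][j] be the LCS length of the first i values of sensor 1 and the first j values of sensor 2. dp[i][j] = dp[i-1][j-1]+1 when the i-th and j-th values match, else max(dp[i-1][j], dp[i][j-1]).
    ·  6  9  6  9  7  6  6
 ·  0  0  0  0  0  0  0  0
 7  0  0  0  0  0  1  1  1
 7  0  0  0  0  0  1  1  1
 6  0  1  1  1  1  1  2  2
 8  0  1  1  1  1  1  2  2
 5  0  1  1  1  1  1  2  2
 8  0  1  1  1  1  1  2  2
dp[6][7] = 2. One LCS (by backtracking along matches): 7, 6.

2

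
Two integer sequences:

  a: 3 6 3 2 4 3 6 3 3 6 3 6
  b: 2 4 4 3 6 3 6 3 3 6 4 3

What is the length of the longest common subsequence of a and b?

Let dp[i][j] be the LCS length of the first i values of a and the first j values of b. dp[i][j] = dp[i-1][j-1]+1 when the i-th and j-th values match, else max(dp[i-1][j], dp[i][j-1]).
    ·  2  4  4  3  6  3  6  3  3  6  4  3
 ·  0  0  0  0  0  0  0  0  0  0  0  0  0
 3  0  0  0  0  1  1  1  1  1  1  1  1  1
 6  0  0  0  0  1  2  2  2  2  2  2  2  2
 3  0  0  0  0  1  2  3  3  3  3  3  3  3
 2  0  1  1  1  1  2  3  3  3  3  3  3  3
 4  0  1  2  2  2  2  3  3  3  3  3  4  4
 3  0  1  2  2  3  3  3  3  4  4  4  4  5
 6  0  1  2  2  3  4  4  4  4  4  5  5  5
 3  0  1  2  2  3  4  5  5  5  5  5  5  6
 3  0  1  2  2  3  4  5  5  6  6  6  6  6
 6  0  1  2  2  3  4  5  6  6  6  7  7  7
 3  0  1  2  2  3  4  5  6  7  7  7  7  8
 6  0  1  2  2  3  4  5  6  7  7  8  8  8
dp[12][12] = 8. One LCS (by backtracking along matches): 3, 6, 3, 6, 3, 3, 6, 3.

8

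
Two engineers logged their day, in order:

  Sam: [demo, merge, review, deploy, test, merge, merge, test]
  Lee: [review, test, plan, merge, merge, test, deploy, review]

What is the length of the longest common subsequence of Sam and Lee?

Pick review at Sam[3]=Lee[1], then test at Sam[5]=Lee[2], then merge at Sam[6]=Lee[4], then merge at Sam[7]=Lee[5], then test at Sam[8]=Lee[6]; all 5 tasks appear in both, in order. Since dp[8][8] = 5, nothing longer is possible.

5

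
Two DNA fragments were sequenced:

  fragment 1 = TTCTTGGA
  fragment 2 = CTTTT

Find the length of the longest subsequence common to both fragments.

4

Taking T [1,2] → T [2,3] → T [4,4] → T [5,5] gives a common subsequence of length 4. The LCS DP gives dp[8][5] = 4, so this is optimal.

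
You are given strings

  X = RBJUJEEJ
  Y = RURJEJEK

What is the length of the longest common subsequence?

5

Let dp[i][j] be the LCS length of the first i characters of X and the first j characters of Y. dp[i][j] = dp[i-1][j-1]+1 when the i-th and j-th characters match, else max(dp[i-1][j], dp[i][j-1]).
    ·  R  U  R  J  E  J  E  K
 ·  0  0  0  0  0  0  0  0  0
 R  0  1  1  1  1  1  1  1  1
 B  0  1  1  1  1  1  1  1  1
 J  0  1  1  1  2  2  2  2  2
 U  0  1  2  2  2  2  2  2  2
 J  0  1  2  2  3  3  3  3  3
 E  0  1  2  2  3  4  4  4  4
 E  0  1  2  2  3  4  4  5  5
 J  0  1  2  2  3  4  5  5  5
dp[8][8] = 5. One LCS (by backtracking along matches): RUJEE.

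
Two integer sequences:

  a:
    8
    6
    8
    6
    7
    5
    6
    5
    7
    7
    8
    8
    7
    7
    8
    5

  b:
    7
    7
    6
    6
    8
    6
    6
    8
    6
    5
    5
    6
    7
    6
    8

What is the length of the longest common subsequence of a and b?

Match 8 (a #1, b #5) → 6 (a #2, b #7) → 8 (a #3, b #8) → 6 (a #4, b #9) → 5 (a #6, b #11) → 6 (a #7, b #12) → 7 (a #9, b #13) → 8 (a #15, b #15) — 8 values in the same relative order in both, and the DP table's final entry dp[16][15] is also 8, so no common subsequence is longer.

8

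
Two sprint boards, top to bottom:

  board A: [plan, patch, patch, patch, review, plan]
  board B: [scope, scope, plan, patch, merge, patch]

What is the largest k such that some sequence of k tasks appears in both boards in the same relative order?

3

Match plan (board A #1, board B #3); then patch (board A #2, board B #4); then patch (board A #4, board B #6) — 3 tasks in the same relative order in both, and the DP table's final entry dp[6][6] is also 3, so no common subsequence is longer.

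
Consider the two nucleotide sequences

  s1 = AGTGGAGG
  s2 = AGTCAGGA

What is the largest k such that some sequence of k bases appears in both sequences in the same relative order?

Match A at s1[1]=s2[1], G at s1[2]=s2[2], T at s1[3]=s2[3], G at s1[4]=s2[6], G at s1[5]=s2[7], A at s1[6]=s2[8] — 6 bases in the same relative order in both. dp[8][8] = 6 confirms this is the maximum.

6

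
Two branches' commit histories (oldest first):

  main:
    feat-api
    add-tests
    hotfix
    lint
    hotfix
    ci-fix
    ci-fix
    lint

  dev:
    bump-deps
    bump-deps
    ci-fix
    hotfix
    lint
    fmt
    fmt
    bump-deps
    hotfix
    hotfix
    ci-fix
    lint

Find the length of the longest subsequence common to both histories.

5

Match hotfix (main #3, dev #4) → lint (main #4, dev #5) → hotfix (main #5, dev #10) → ci-fix (main #7, dev #11) → lint (main #8, dev #12) — 5 commits in the same relative order in both. Since dp[8][12] = 5, nothing longer is possible.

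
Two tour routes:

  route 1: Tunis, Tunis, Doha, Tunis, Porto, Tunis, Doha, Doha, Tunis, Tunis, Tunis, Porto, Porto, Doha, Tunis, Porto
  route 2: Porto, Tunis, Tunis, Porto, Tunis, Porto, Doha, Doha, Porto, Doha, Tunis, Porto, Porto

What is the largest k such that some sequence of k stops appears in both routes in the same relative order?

10

Pick Tunis [1,2]; then Tunis [2,3]; then Tunis [4,5]; then Porto [5,6]; then Doha [7,7]; then Doha [8,8]; then Porto [13,9]; then Doha [14,10]; then Tunis [15,11]; then Porto [16,13]; all 10 stops appear in both, in order. dp[16][13] = 10 confirms this is the maximum.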